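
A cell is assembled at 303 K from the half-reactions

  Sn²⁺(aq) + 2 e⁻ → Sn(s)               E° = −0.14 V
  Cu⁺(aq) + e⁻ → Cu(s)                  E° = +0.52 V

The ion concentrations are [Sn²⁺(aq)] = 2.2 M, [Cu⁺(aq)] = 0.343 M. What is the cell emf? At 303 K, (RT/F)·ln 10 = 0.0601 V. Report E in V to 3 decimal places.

Since E°(Cu⁺/Cu) > E°(Sn²⁺/Sn), Cu⁺/Cu serves as the cathode.
E°cell = +0.52 − (−0.14) = +0.66 V, with n = 2 electrons transferred.
For the overall reaction 2 Cu⁺(aq) + Sn(s) → 2 Cu(s) + Sn²⁺(aq), Q = [Sn²⁺(aq)] / [Cu⁺(aq)]^2 = 18.7, giving log Q = 1.272.
Applying E = E° − (RT ln10/nF)·log Q gives +0.66 − (0.0601/2)(1.272) = +0.622 V.

+0.622 V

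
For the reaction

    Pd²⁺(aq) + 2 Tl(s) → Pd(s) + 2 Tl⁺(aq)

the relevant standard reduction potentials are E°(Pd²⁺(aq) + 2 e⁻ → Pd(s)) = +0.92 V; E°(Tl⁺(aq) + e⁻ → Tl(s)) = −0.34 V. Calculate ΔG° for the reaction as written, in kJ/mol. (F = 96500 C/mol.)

In the reaction as written Pd²⁺(aq) is reduced, so the Pd²⁺/Pd couple is the cathode and Tl⁺/Tl is the anode.
E°cell = +0.92 − (−0.34) = +1.26 V; balancing electrons gives n = 2.
ΔG° = −nFE°cell = −(2)(96500)(+1.26) J/mol = −243 kJ/mol.

−243 kJ/mol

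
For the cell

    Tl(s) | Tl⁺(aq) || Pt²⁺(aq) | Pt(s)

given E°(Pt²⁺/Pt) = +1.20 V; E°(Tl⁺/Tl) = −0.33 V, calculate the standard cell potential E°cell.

+1.53 V

By convention the left-hand electrode in cell notation is the anode (oxidation) and the right-hand electrode is the cathode (reduction).
E°cell = E°(right) − E°(left) = +1.20 − (−0.33) = +1.53 V.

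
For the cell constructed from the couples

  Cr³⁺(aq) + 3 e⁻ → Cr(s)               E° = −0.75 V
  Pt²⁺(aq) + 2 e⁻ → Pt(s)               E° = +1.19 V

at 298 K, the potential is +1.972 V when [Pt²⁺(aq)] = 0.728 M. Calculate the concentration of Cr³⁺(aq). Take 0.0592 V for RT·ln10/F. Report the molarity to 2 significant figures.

0.015 M

With Pt²⁺/Pt at the cathode and Cr³⁺/Cr at the anode, E°cell = +1.19 − (−0.75) = +1.94 V (n = 6).
Since E = E° − (0.0592/n)·log Q, log Q = n(E° − E)/0.0592 = −3.243.
Balancing electrons gives 3 Pt²⁺(aq) + 2 Cr(s) → 3 Pt(s) + 2 Cr³⁺(aq); thus Q = [Cr³⁺(aq)]^2 / [Pt²⁺(aq)]^3.
Substituting the known concentrations and solving, log [Cr³⁺(aq)] = −1.828 and [Cr³⁺(aq)] = 0.015 M.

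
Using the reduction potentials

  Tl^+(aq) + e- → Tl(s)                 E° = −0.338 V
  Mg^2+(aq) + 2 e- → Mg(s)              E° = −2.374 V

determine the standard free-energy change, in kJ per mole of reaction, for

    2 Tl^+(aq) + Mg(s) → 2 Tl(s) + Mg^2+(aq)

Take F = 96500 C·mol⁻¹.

In the reaction as written Tl^+(aq) is reduced, so the Tl⁺/Tl couple is the cathode and Mg²⁺/Mg is the anode.
E°cell = −0.338 − (−2.374) = +2.036 V; balancing electrons gives n = 2.
ΔG° = −nFE°cell = −(2)(96500)(+2.036) J/mol = −393 kJ/mol.

−393 kJ/mol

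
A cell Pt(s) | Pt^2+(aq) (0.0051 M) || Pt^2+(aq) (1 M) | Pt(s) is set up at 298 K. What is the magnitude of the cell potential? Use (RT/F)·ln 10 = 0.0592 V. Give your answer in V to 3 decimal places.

0.068 V

For a concentration cell E°cell = 0, since both electrodes use the same couple.
The compartment with the higher Pt^2+(aq) concentration (1 M) acts as the cathode; ions are reduced there and produced at the dilute (0.0051 M) anode.
With n = 2, Ecell = −(0.0592/2)·log([dilute]/[conc]) = −(0.0592/2)·log(0.0051/1) = +0.068 V.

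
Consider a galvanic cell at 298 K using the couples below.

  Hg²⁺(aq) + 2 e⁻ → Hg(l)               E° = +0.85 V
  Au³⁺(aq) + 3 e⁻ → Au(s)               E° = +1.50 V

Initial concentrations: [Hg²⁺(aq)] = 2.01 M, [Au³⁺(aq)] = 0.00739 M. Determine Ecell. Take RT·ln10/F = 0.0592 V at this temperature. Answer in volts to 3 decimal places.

+0.599 V

Au³⁺/Au is reduced (cathode, E° = +1.50 V) and Hg²⁺/Hg is oxidized (anode).
E°cell = +1.50 − (+0.85) = +0.65 V, with n = 6 electrons transferred.
Balancing gives 2 Au³⁺(aq) + 3 Hg(l) → 2 Au(s) + 3 Hg²⁺(aq); hence Q = [Hg²⁺(aq)]^3 / [Au³⁺(aq)]^2 = 1.49×10^5 (log Q = 5.172).
By the Nernst equation, E = +0.65 − (0.0592/6)·(5.172) = +0.599 V.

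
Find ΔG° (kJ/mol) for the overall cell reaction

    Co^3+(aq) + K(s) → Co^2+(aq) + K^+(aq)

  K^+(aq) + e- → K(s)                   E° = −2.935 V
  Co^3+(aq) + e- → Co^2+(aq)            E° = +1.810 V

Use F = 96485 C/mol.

−458 kJ/mol

In the reaction as written Co^3+(aq) is reduced, so the Co³⁺/Co²⁺ couple is the cathode and K⁺/K is the anode.
E°cell = +1.810 − (−2.935) = +4.745 V; balancing electrons gives n = 1.
ΔG° = −nFE°cell = −(1)(96485)(+4.745) J/mol = −458 kJ/mol.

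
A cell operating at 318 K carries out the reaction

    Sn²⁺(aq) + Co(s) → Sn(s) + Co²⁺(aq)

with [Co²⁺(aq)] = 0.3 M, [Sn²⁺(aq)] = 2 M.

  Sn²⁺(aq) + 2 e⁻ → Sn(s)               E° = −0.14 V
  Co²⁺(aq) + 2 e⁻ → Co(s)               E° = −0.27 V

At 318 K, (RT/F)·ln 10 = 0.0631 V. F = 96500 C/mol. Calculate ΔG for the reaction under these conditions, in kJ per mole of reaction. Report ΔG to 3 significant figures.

−30.1 kJ/mol

The standard cell potential is −0.14 − (−0.27) = +0.13 V, with n = 2 electrons in the balanced equation.
Here Q = [Co²⁺(aq)] / [Sn²⁺(aq)] = 0.15 (log Q = −0.824), giving E = +0.13 − (0.0631/2)·(−0.824) = +0.1560 V.
Then ΔG = −nFE = −2 × 96500 × +0.1560 J/mol = −30.1 kJ/mol.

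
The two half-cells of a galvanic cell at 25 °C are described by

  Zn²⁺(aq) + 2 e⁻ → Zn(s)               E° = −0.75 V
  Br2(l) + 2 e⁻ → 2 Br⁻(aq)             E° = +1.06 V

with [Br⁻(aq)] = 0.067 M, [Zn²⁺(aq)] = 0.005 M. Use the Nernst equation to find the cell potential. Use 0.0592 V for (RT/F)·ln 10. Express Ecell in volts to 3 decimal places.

+1.948 V

Br₂/Br⁻ is reduced (cathode, E° = +1.06 V) and Zn²⁺/Zn is oxidized (anode).
E°cell = E°cat − E°an = +1.06 − (−0.75) = +1.81 V; n = 2.
The balanced reaction is Br2(l) + Zn(s) → 2 Br⁻(aq) + Zn²⁺(aq), so Q = [Br⁻(aq)]^2·[Zn²⁺(aq)] = 2.24×10^−5 and log Q = −4.649.
By the Nernst equation, E = +1.81 − (0.0592/2)·(−4.649) = +1.948 V.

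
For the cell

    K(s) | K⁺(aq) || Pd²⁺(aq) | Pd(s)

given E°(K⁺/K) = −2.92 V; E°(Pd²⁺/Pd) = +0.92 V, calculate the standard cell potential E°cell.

+3.84 V

By convention the left-hand electrode in cell notation is the anode (oxidation) and the right-hand electrode is the cathode (reduction).
E°cell = E°(right) − E°(left) = +0.92 − (−2.92) = +3.84 V.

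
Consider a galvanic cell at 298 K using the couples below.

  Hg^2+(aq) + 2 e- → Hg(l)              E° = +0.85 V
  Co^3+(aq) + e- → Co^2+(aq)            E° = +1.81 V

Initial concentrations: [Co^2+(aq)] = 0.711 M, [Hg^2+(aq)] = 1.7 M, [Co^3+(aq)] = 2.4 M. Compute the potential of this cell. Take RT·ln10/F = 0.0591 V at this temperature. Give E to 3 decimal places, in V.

Co³⁺/Co²⁺ is reduced (cathode, E° = +1.81 V) and Hg²⁺/Hg is oxidized (anode).
The standard potential is +1.81 − (+0.85) = +0.96 V and the balanced reaction transfers n = 2 electrons.
For the overall reaction 2 Co^3+(aq) + Hg(l) → 2 Co^2+(aq) + Hg^2+(aq), Q = ([Co^2+(aq)]^2·[Hg^2+(aq)]) / [Co^3+(aq)]^2 = 0.149, giving log Q = −0.826.
E = E° − (0.0591/n)·log Q = +0.96 − (0.0591/2)(−0.826) = +0.984 V.

+0.984 V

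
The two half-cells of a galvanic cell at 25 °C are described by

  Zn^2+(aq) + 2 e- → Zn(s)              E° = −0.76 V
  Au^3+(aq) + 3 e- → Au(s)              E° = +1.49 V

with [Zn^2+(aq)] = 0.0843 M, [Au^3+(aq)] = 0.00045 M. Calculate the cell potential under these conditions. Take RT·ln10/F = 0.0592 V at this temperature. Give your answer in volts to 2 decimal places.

The Au³⁺/Au couple has the more positive E°, so it is the cathode; Zn²⁺/Zn is the anode.
E°cell = +1.49 − (−0.76) = +2.25 V, with n = 6 electrons transferred.
The balanced reaction is 2 Au^3+(aq) + 3 Zn(s) → 2 Au(s) + 3 Zn^2+(aq), so Q = [Zn^2+(aq)]^3 / [Au^3+(aq)]^2 = 2.96×10^3 and log Q = 3.471.
E = E° − (0.0592/n)·log Q = +2.25 − (0.0592/6)(3.471) = +2.22 V.

+2.22 V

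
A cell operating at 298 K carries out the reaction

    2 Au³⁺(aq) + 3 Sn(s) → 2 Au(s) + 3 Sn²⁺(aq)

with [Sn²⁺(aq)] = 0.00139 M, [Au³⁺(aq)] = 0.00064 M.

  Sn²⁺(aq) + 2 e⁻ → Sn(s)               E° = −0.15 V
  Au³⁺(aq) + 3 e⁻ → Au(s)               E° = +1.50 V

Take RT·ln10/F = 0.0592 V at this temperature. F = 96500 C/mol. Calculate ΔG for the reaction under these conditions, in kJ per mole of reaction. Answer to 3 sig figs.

The standard cell potential is +1.50 − (−0.15) = +1.65 V, with n = 6 electrons in the balanced equation.
Here Q = [Sn²⁺(aq)]^3 / [Au³⁺(aq)]^2 = 0.00656 (log Q = −2.183), giving E = +1.65 − (0.0592/6)·(−2.183) = +1.6715 V.
Then ΔG = −nFE = −6 × 96500 × +1.6715 J/mol = −968 kJ/mol.

−968 kJ/mol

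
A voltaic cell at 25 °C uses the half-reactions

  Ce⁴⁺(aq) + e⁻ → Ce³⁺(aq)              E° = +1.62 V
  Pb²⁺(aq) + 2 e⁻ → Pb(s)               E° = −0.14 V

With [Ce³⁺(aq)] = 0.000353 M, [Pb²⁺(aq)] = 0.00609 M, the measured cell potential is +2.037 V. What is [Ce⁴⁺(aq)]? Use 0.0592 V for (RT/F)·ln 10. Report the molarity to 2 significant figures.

1.3 M

With Ce⁴⁺/Ce³⁺ at the cathode and Pb²⁺/Pb at the anode, E°cell = +1.62 − (−0.14) = +1.76 V (n = 2).
Rearranging E = E° − (0.0592/n)·log Q gives log Q = 2(+1.76 − (+2.037))/0.0592 = −9.358.
The balanced reaction is 2 Ce⁴⁺(aq) + Pb(s) → 2 Ce³⁺(aq) + Pb²⁺(aq), so Q = ([Ce³⁺(aq)]^2·[Pb²⁺(aq)]) / [Ce⁴⁺(aq)]^2.
Substituting the known concentrations and solving, log [Ce⁴⁺(aq)] = 0.119 and [Ce⁴⁺(aq)] = 1.3 M.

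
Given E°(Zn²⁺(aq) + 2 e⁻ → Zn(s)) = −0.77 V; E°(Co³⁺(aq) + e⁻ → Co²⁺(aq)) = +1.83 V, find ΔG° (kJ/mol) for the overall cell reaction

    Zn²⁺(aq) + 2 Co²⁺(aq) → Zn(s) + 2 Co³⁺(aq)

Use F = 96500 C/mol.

+502 kJ/mol

In the reaction as written Zn²⁺(aq) is reduced, so the Zn²⁺/Zn couple is the cathode and Co³⁺/Co²⁺ is the anode.
E°cell = −0.77 − (+1.83) = −2.60 V; balancing electrons gives n = 2.
ΔG° = −nFE°cell = −(2)(96500)(−2.60) J/mol = +502 kJ/mol.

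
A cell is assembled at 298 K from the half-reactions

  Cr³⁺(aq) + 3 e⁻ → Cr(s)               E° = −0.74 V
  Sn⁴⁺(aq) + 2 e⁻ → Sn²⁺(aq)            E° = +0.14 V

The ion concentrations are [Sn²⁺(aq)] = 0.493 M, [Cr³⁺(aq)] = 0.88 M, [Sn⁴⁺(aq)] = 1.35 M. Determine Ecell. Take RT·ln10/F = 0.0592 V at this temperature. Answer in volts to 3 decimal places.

+0.894 V

The Sn⁴⁺/Sn²⁺ couple has the more positive E°, so it is the cathode; Cr³⁺/Cr is the anode.
E°cell = +0.14 − (−0.74) = +0.88 V, with n = 6 electrons transferred.
The balanced reaction is 3 Sn⁴⁺(aq) + 2 Cr(s) → 3 Sn²⁺(aq) + 2 Cr³⁺(aq), so Q = ([Sn²⁺(aq)]^3·[Cr³⁺(aq)]^2) / [Sn⁴⁺(aq)]^3 = 0.0377 and log Q = −1.423.
Applying E = E° − (RT ln10/nF)·log Q gives +0.88 − (0.0592/6)(−1.423) = +0.894 V.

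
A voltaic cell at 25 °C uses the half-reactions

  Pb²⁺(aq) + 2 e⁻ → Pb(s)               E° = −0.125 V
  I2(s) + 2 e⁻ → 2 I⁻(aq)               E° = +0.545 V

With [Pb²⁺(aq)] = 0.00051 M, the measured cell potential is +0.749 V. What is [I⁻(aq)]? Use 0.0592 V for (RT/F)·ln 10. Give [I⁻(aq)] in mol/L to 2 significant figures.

I₂/I⁻ is the cathode (higher E°); E°cell = +0.545 − (−0.125) = +0.670 V with n = 2.
Rearranging E = E° − (0.0592/n)·log Q gives log Q = 2(+0.670 − (+0.749))/0.0592 = −2.669.
The balanced reaction is I2(s) + Pb(s) → 2 I⁻(aq) + Pb²⁺(aq), so Q = [I⁻(aq)]^2·[Pb²⁺(aq)].
Solving for the unknown gives log [I⁻(aq)] = 0.312, so [I⁻(aq)] ≈ 2.1 M.

2.1 M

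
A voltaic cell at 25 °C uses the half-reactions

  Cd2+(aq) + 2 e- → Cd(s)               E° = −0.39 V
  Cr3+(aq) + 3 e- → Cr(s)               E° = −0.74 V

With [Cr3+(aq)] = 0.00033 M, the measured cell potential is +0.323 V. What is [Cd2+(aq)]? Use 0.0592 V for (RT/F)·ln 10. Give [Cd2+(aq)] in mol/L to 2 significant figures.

0.00058 M

The Cd²⁺/Cd couple has the larger reduction potential, so it is the cathode: E°cell = −0.39 − (−0.74) = +0.35 V and n = 6.
From the Nernst equation, log Q = n(E° − E)/0.0592 = 6·(+0.35 − (+0.323))/0.0592 = 2.736.
For 3 Cd2+(aq) + 2 Cr(s) → 3 Cd(s) + 2 Cr3+(aq), the reaction quotient is Q = [Cr3+(aq)]^2 / [Cd2+(aq)]^3.
Solving for the unknown gives log [Cd2+(aq)] = −3.233, so [Cd2+(aq)] ≈ 0.00058 M.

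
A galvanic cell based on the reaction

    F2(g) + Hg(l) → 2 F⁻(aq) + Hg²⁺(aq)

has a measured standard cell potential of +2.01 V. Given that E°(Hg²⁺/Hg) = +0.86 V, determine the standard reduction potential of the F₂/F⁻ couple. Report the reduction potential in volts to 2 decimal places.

In the reaction as written the F₂/F⁻ couple is reduced (cathode) and Hg²⁺/Hg is oxidized (anode), so E°cell = E°(F₂/F⁻) − E°(Hg²⁺/Hg).
E°(F₂/F⁻) = E°cell + E°(anode) = +2.01 + (+0.86) = +2.87 V.

+2.87 V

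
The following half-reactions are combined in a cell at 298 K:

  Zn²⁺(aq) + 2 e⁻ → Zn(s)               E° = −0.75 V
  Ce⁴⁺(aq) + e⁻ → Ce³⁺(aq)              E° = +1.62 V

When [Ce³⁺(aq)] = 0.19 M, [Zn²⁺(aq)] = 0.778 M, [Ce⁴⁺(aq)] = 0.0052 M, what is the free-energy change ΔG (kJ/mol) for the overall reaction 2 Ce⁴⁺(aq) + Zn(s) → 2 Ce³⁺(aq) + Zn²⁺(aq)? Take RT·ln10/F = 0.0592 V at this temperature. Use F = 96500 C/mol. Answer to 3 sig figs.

The standard cell potential is +1.62 − (−0.75) = +2.37 V, with n = 2 electrons in the balanced equation.
Here Q = ([Ce³⁺(aq)]^2·[Zn²⁺(aq)]) / [Ce⁴⁺(aq)]^2 = 1.04×10^3 (log Q = 3.016), giving E = +2.37 − (0.0592/2)·(3.016) = +2.2807 V.
Then ΔG = −nFE = −2 × 96500 × +2.2807 J/mol = −440 kJ/mol.

−440 kJ/mol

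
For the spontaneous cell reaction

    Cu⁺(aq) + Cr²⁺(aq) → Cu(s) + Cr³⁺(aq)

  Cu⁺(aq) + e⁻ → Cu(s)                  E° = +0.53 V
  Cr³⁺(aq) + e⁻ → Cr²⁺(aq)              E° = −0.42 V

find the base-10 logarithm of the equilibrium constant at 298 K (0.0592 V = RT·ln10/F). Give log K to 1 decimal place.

log K = 16.0

The Cu⁺/Cu couple is reduced (cathode); E°cell = +0.53 − (−0.42) = +0.95 V with n = 1.
At equilibrium E = 0, so log K = nE°cell / 0.0592 = (1)(+0.95) / 0.0592 = 16.0.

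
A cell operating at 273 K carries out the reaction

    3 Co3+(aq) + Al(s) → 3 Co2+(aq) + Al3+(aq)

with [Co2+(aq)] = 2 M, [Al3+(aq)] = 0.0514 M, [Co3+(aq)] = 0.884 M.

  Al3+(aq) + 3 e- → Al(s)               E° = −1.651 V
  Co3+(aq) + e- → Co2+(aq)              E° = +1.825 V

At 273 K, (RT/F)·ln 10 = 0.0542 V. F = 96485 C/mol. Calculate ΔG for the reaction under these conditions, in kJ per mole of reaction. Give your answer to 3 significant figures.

E°cell = +1.825 − (−1.651) = +3.476 V; the balanced reaction transfers n = 3 electrons.
The reaction quotient is ([Co2+(aq)]^3·[Al3+(aq)]) / [Co3+(aq)]^3 = 0.595; by Nernst, E = +3.476 − (0.0542/3)(−0.225) = +3.4801 V.
ΔG = −nFE = −(3)(96485)(+3.4801) J/mol = −1010 kJ/mol.

−1010 kJ/mol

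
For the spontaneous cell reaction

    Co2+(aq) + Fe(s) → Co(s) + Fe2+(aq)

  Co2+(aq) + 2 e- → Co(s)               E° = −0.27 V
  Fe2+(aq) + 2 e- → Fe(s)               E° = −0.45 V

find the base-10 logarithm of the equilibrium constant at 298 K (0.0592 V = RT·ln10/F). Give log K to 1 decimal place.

The Co²⁺/Co couple is reduced (cathode); E°cell = −0.27 − (−0.45) = +0.18 V with n = 2.
At equilibrium E = 0, so log K = nE°cell / 0.0592 = (2)(+0.18) / 0.0592 = 6.1.

log K = 6.1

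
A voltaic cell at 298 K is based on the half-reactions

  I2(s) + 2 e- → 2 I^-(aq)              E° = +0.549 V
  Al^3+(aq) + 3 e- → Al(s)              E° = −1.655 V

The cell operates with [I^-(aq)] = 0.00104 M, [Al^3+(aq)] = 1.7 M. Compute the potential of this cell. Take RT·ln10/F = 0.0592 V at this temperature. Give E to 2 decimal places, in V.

+2.38 V

I₂/I⁻ is reduced (cathode, E° = +0.549 V) and Al³⁺/Al is oxidized (anode).
E°cell = +0.549 − (−1.655) = +2.204 V, with n = 6 electrons transferred.
Balancing gives 3 I2(s) + 2 Al(s) → 6 I^-(aq) + 2 Al^3+(aq); hence Q = [I^-(aq)]^6·[Al^3+(aq)]^2 = 3.66×10^−18 (log Q = −17.437).
Applying E = E° − (RT ln10/nF)·log Q gives +2.204 − (0.0592/6)(−17.437) = +2.38 V.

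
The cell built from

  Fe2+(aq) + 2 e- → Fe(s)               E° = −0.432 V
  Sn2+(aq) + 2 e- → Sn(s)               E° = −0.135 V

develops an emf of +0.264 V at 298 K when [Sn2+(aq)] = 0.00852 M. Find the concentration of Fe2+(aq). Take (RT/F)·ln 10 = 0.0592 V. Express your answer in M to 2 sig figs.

0.11 M

Sn²⁺/Sn is the cathode (higher E°); E°cell = −0.135 − (−0.432) = +0.297 V with n = 2.
From the Nernst equation, log Q = n(E° − E)/0.0592 = 2·(+0.297 − (+0.264))/0.0592 = 1.115.
For Sn2+(aq) + Fe(s) → Sn(s) + Fe2+(aq), the reaction quotient is Q = [Fe2+(aq)] / [Sn2+(aq)].
Solving for the unknown gives log [Fe2+(aq)] = −0.955, so [Fe2+(aq)] ≈ 0.11 M.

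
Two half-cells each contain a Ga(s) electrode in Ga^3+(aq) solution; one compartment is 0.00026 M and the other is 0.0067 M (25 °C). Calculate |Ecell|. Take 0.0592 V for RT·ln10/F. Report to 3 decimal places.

For a concentration cell E°cell = 0, since both electrodes use the same couple.
The compartment with the higher Ga^3+(aq) concentration (0.0067 M) acts as the cathode; ions are reduced there and produced at the dilute (0.00026 M) anode.
With n = 3, Ecell = −(0.0592/3)·log([dilute]/[conc]) = −(0.0592/3)·log(0.00026/0.0067) = +0.028 V.

0.028 V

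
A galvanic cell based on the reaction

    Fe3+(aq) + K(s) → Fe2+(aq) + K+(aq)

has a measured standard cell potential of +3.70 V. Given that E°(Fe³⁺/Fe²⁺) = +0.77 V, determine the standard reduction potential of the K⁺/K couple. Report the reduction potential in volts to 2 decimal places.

In the reaction as written the Fe³⁺/Fe²⁺ couple is reduced (cathode) and K⁺/K is oxidized (anode), so E°cell = E°(Fe³⁺/Fe²⁺) − E°(K⁺/K).
E°(K⁺/K) = E°(cathode) − E°cell = +0.77 − (+3.70) = −2.93 V.

−2.93 V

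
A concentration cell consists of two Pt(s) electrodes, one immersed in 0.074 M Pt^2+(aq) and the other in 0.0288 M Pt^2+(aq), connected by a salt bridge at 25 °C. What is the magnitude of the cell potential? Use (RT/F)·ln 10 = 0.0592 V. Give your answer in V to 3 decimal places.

For a concentration cell E°cell = 0, since both electrodes use the same couple.
The compartment with the higher Pt^2+(aq) concentration (0.074 M) acts as the cathode; ions are reduced there and produced at the dilute (0.0288 M) anode.
With n = 2, Ecell = −(0.0592/2)·log([dilute]/[conc]) = −(0.0592/2)·log(0.0288/0.074) = +0.012 V.

0.012 V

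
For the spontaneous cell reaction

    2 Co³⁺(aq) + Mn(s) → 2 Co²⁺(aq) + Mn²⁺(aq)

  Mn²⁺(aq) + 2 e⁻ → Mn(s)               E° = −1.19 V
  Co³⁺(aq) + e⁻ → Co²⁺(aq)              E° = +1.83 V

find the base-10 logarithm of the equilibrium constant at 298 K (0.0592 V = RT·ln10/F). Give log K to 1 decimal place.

The Co³⁺/Co²⁺ couple is reduced (cathode); E°cell = +1.83 − (−1.19) = +3.02 V with n = 2.
At equilibrium E = 0, so log K = nE°cell / 0.0592 = (2)(+3.02) / 0.0592 = 102.0.

log K = 102.0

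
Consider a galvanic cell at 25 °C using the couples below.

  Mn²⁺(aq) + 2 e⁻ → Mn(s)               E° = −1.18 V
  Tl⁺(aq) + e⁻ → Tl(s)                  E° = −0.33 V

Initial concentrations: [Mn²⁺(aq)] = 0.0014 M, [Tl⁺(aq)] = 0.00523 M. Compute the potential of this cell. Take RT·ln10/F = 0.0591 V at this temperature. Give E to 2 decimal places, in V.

+0.80 V

The Tl⁺/Tl couple has the more positive E°, so it is the cathode; Mn²⁺/Mn is the anode.
E°cell = −0.33 − (−1.18) = +0.85 V, with n = 2 electrons transferred.
Balancing gives 2 Tl⁺(aq) + Mn(s) → 2 Tl(s) + Mn²⁺(aq); hence Q = [Mn²⁺(aq)] / [Tl⁺(aq)]^2 = 51.2 (log Q = 1.709).
Applying E = E° − (RT ln10/nF)·log Q gives +0.85 − (0.0591/2)(1.709) = +0.80 V.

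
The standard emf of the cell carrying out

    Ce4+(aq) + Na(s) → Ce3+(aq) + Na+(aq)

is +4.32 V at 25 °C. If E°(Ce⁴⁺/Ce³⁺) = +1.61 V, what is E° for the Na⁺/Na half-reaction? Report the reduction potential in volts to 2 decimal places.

−2.71 V

In the reaction as written the Ce⁴⁺/Ce³⁺ couple is reduced (cathode) and Na⁺/Na is oxidized (anode), so E°cell = E°(Ce⁴⁺/Ce³⁺) − E°(Na⁺/Na).
E°(Na⁺/Na) = E°(cathode) − E°cell = +1.61 − (+4.32) = −2.71 V.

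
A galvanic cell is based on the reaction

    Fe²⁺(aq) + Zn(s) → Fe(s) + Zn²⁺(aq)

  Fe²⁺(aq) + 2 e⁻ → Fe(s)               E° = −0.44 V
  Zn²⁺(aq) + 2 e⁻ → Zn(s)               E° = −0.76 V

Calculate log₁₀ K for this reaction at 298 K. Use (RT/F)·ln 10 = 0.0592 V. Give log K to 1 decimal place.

log K = 10.8

The Fe²⁺/Fe couple is reduced (cathode); E°cell = −0.44 − (−0.76) = +0.32 V with n = 2.
At equilibrium E = 0, so log K = nE°cell / 0.0592 = (2)(+0.32) / 0.0592 = 10.8.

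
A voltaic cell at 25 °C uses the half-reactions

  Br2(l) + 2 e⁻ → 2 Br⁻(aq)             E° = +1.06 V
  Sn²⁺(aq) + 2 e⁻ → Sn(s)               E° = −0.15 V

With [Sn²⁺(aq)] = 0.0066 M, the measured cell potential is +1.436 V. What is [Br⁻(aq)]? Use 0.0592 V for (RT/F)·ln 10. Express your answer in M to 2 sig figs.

Br₂/Br⁻ is the cathode (higher E°); E°cell = +1.06 − (−0.15) = +1.21 V with n = 2.
From the Nernst equation, log Q = n(E° − E)/0.0592 = 2·(+1.21 − (+1.436))/0.0592 = −7.635.
For Br2(l) + Sn(s) → 2 Br⁻(aq) + Sn²⁺(aq), the reaction quotient is Q = [Br⁻(aq)]^2·[Sn²⁺(aq)].
Isolating [Br⁻(aq)] in Q = 10^{−7.635} yields log [Br⁻(aq)] = −2.727, i.e. 0.0019 M.

0.0019 M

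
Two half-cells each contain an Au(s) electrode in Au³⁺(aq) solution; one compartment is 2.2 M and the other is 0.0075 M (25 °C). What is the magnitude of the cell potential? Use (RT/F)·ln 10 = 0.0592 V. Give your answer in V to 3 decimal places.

For a concentration cell E°cell = 0, since both electrodes use the same couple.
The compartment with the higher Au³⁺(aq) concentration (2.2 M) acts as the cathode; ions are reduced there and produced at the dilute (0.0075 M) anode.
With n = 3, Ecell = −(0.0592/3)·log([dilute]/[conc]) = −(0.0592/3)·log(0.0075/2.2) = +0.049 V.

0.049 V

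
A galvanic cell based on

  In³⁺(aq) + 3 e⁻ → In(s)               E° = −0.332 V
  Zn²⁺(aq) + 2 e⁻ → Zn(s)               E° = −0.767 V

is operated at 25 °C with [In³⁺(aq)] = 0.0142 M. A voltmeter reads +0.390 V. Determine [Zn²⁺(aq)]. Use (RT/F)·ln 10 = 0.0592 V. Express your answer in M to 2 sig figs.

The In³⁺/In couple has the larger reduction potential, so it is the cathode: E°cell = −0.332 − (−0.767) = +0.435 V and n = 6.
Since E = E° − (0.0592/n)·log Q, log Q = n(E° − E)/0.0592 = 4.561.
Balancing electrons gives 2 In³⁺(aq) + 3 Zn(s) → 2 In(s) + 3 Zn²⁺(aq); thus Q = [Zn²⁺(aq)]^3 / [In³⁺(aq)]^2.
Substituting the known concentrations and solving, log [Zn²⁺(aq)] = 0.289 and [Zn²⁺(aq)] = 1.9 M.

1.9 M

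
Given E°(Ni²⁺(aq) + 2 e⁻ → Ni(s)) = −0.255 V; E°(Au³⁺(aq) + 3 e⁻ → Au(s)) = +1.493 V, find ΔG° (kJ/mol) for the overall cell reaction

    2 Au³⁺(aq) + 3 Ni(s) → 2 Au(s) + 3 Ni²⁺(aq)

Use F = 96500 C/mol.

In the reaction as written Au³⁺(aq) is reduced, so the Au³⁺/Au couple is the cathode and Ni²⁺/Ni is the anode.
E°cell = +1.493 − (−0.255) = +1.748 V; balancing electrons gives n = 6.
ΔG° = −nFE°cell = −(6)(96500)(+1.748) J/mol = −1012 kJ/mol.

−1012 kJ/mol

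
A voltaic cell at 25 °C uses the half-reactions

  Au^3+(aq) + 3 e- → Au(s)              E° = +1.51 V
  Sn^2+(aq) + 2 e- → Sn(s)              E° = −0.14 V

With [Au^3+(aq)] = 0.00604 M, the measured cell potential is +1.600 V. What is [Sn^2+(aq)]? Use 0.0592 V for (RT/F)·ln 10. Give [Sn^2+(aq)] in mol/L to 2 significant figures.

1.6 M

Au³⁺/Au is the cathode (higher E°); E°cell = +1.51 − (−0.14) = +1.65 V with n = 6.
From the Nernst equation, log Q = n(E° − E)/0.0592 = 6·(+1.65 − (+1.600))/0.0592 = 5.068.
Balancing electrons gives 2 Au^3+(aq) + 3 Sn(s) → 2 Au(s) + 3 Sn^2+(aq); thus Q = [Sn^2+(aq)]^3 / [Au^3+(aq)]^2.
Solving for the unknown gives log [Sn^2+(aq)] = 0.210, so [Sn^2+(aq)] ≈ 1.6 M.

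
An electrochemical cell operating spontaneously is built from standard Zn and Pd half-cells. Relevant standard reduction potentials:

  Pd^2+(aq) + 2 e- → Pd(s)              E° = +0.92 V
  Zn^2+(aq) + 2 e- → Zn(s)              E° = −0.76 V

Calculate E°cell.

Of the two couples in this cell, the one with the more positive reduction potential is reduced at the cathode: here that is Pd²⁺/Pd (+0.92 V); Zn²⁺/Zn (−0.76 V) is the anode.
E°cell = E°(cathode) − E°(anode) = +0.92 − (−0.76) = +1.68 V.

+1.68 V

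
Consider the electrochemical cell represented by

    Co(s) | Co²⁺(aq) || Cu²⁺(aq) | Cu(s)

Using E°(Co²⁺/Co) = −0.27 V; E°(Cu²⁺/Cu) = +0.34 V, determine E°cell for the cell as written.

+0.61 V

By convention the left-hand electrode in cell notation is the anode (oxidation) and the right-hand electrode is the cathode (reduction).
E°cell = E°(right) − E°(left) = +0.34 − (−0.27) = +0.61 V.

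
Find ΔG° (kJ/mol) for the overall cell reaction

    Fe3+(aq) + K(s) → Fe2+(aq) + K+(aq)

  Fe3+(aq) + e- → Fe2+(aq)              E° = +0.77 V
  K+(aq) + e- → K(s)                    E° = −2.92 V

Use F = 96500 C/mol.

−356 kJ/mol

In the reaction as written Fe3+(aq) is reduced, so the Fe³⁺/Fe²⁺ couple is the cathode and K⁺/K is the anode.
E°cell = +0.77 − (−2.92) = +3.69 V; balancing electrons gives n = 1.
ΔG° = −nFE°cell = −(1)(96500)(+3.69) J/mol = −356 kJ/mol.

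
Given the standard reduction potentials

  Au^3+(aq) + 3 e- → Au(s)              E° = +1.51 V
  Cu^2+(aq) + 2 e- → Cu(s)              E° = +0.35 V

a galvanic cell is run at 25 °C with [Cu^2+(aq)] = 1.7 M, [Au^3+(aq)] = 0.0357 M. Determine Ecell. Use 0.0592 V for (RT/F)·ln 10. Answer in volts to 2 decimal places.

Au³⁺/Au is reduced (cathode, E° = +1.51 V) and Cu²⁺/Cu is oxidized (anode).
E°cell = E°cat − E°an = +1.51 − (+0.35) = +1.16 V; n = 6.
For the overall reaction 2 Au^3+(aq) + 3 Cu(s) → 2 Au(s) + 3 Cu^2+(aq), Q = [Cu^2+(aq)]^3 / [Au^3+(aq)]^2 = 3.85×10^3, giving log Q = 3.586.
E = E° − (0.0592/n)·log Q = +1.16 − (0.0592/6)(3.586) = +1.12 V.

+1.12 V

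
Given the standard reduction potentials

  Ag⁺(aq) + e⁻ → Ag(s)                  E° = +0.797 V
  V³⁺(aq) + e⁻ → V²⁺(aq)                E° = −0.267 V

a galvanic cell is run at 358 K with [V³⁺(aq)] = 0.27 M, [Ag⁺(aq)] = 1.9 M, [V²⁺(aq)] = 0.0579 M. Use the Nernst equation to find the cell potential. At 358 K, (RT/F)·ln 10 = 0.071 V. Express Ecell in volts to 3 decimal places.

+1.036 V

Ag⁺/Ag is reduced (cathode, E° = +0.797 V) and V³⁺/V²⁺ is oxidized (anode).
The standard potential is +0.797 − (−0.267) = +1.064 V and the balanced reaction transfers n = 1 electron.
Balancing gives Ag⁺(aq) + V²⁺(aq) → Ag(s) + V³⁺(aq); hence Q = [V³⁺(aq)] / ([Ag⁺(aq)]·[V²⁺(aq)]) = 2.45 (log Q = 0.390).
E = E° − (0.071/n)·log Q = +1.064 − (0.071/1)(0.390) = +1.036 V.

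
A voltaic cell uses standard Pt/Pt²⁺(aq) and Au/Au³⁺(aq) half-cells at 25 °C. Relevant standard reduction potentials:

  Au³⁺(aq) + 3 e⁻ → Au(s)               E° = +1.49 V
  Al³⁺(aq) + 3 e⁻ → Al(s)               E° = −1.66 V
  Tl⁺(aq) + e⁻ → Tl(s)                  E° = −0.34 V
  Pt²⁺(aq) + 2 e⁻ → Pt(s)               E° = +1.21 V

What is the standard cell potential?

+0.28 V

The Au³⁺/Au couple has the higher E°, so Au ion is reduced (cathode) and Pt is oxidized (anode).
E°cell = E°(cathode) − E°(anode) = +1.49 − (+1.21) = +0.28 V.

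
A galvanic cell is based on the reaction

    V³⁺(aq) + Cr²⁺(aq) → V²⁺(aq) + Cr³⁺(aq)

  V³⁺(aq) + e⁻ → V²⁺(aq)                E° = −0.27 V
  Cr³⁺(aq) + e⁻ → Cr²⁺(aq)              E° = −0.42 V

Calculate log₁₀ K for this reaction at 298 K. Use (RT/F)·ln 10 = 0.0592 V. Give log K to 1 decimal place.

The V³⁺/V²⁺ couple is reduced (cathode); E°cell = −0.27 − (−0.42) = +0.15 V with n = 1.
At equilibrium E = 0, so log K = nE°cell / 0.0592 = (1)(+0.15) / 0.0592 = 2.5.

log K = 2.5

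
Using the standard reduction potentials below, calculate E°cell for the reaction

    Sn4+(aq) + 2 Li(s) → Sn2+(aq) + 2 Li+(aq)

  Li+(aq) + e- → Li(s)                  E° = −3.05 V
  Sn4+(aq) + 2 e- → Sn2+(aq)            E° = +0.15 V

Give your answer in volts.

Sn4+(aq) gains electrons, so the Sn⁴⁺/Sn²⁺ couple is the cathode; the Li⁺/Li couple is the anode.
E°cell = E°(cathode) − E°(anode) = +0.15 − (−3.05) = +3.20 V.

+3.20 V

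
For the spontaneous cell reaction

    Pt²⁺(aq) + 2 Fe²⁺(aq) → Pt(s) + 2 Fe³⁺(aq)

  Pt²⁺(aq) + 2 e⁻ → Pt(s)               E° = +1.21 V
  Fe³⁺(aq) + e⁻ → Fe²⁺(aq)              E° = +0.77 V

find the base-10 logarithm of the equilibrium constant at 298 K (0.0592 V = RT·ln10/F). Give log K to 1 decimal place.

The Pt²⁺/Pt couple is reduced (cathode); E°cell = +1.21 − (+0.77) = +0.44 V with n = 2.
At equilibrium E = 0, so log K = nE°cell / 0.0592 = (2)(+0.44) / 0.0592 = 14.9.

log K = 14.9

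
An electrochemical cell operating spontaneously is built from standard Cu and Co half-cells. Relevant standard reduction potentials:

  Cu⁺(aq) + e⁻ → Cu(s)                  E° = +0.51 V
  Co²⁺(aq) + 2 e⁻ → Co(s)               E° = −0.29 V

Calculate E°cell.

+0.80 V

Of the two couples in this cell, the one with the more positive reduction potential is reduced at the cathode: here that is Cu⁺/Cu (+0.51 V); Co²⁺/Co (−0.29 V) is the anode.
E°cell = E°(cathode) − E°(anode) = +0.51 − (−0.29) = +0.80 V.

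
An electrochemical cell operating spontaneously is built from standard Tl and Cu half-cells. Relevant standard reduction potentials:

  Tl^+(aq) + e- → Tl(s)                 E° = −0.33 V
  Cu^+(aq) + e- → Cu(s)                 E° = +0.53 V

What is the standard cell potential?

+0.86 V

The Cu⁺/Cu couple has the higher E°, so Cu ion is reduced (cathode) and Tl is oxidized (anode).
E°cell = E°(cathode) − E°(anode) = +0.53 − (−0.33) = +0.86 V.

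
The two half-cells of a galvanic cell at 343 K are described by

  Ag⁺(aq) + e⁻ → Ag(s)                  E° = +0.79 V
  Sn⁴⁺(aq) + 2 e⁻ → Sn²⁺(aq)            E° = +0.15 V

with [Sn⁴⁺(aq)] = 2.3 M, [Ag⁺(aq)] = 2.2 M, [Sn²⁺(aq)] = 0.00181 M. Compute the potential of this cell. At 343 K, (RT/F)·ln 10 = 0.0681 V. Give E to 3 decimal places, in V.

The Ag⁺/Ag couple has the more positive E°, so it is the cathode; Sn⁴⁺/Sn²⁺ is the anode.
E°cell = +0.79 − (+0.15) = +0.64 V, with n = 2 electrons transferred.
Balancing gives 2 Ag⁺(aq) + Sn²⁺(aq) → 2 Ag(s) + Sn⁴⁺(aq); hence Q = [Sn⁴⁺(aq)] / ([Ag⁺(aq)]^2·[Sn²⁺(aq)]) = 263 (log Q = 2.419).
By the Nernst equation, E = +0.64 − (0.0681/2)·(2.419) = +0.558 V.

+0.558 V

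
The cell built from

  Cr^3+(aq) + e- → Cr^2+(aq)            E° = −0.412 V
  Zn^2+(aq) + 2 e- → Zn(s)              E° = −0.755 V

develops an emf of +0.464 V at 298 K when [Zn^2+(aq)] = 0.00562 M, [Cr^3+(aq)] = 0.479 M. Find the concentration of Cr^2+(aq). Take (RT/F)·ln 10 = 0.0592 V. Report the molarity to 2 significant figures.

The Cr³⁺/Cr²⁺ couple has the larger reduction potential, so it is the cathode: E°cell = −0.412 − (−0.755) = +0.343 V and n = 2.
Since E = E° − (0.0592/n)·log Q, log Q = n(E° − E)/0.0592 = −4.088.
The balanced reaction is 2 Cr^3+(aq) + Zn(s) → 2 Cr^2+(aq) + Zn^2+(aq), so Q = ([Cr^2+(aq)]^2·[Zn^2+(aq)]) / [Cr^3+(aq)]^2.
Isolating [Cr^2+(aq)] in Q = 10^{−4.088} yields log [Cr^2+(aq)] = −1.239, i.e. 0.058 M.

0.058 M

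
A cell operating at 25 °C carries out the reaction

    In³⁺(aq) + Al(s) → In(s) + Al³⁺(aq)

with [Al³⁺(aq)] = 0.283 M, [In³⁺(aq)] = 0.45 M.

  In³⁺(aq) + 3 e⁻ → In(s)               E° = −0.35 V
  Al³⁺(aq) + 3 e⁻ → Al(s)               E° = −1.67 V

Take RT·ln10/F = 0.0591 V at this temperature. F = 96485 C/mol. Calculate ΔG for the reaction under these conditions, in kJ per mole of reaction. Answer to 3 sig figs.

−383 kJ/mol

E°cell = −0.35 − (−1.67) = +1.32 V; the balanced reaction transfers n = 3 electrons.
Q = [Al³⁺(aq)] / [In³⁺(aq)] = 0.629, so log Q = −0.201 and E = +1.32 − (0.0591/3)(−0.201) = +1.3240 V.
Finally ΔG = −nFE = −(3)(96485 C/mol)(+1.3240 V) = −383 kJ/mol.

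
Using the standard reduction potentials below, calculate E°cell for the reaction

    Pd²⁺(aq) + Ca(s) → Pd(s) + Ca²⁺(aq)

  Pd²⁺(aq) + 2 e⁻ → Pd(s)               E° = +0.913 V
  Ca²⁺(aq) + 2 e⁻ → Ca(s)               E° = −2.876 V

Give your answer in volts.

In the reaction as written, Pd²⁺(aq) is reduced (cathode) and Ca²⁺(aq) is produced by oxidation at the anode.
E°cell = E°(cathode) − E°(anode) = +0.913 − (−2.876) = +3.789 V.

+3.789 V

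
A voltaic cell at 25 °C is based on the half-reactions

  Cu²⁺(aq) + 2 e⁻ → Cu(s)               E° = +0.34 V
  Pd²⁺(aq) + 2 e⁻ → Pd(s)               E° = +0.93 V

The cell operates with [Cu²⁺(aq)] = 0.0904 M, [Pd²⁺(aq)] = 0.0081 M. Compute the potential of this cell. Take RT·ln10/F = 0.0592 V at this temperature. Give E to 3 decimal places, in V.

+0.559 V

The Pd²⁺/Pd couple has the more positive E°, so it is the cathode; Cu²⁺/Cu is the anode.
E°cell = +0.93 − (+0.34) = +0.59 V, with n = 2 electrons transferred.
Balancing gives Pd²⁺(aq) + Cu(s) → Pd(s) + Cu²⁺(aq); hence Q = [Cu²⁺(aq)] / [Pd²⁺(aq)] = 11.2 (log Q = 1.048).
Applying E = E° − (RT ln10/nF)·log Q gives +0.59 − (0.0592/2)(1.048) = +0.559 V.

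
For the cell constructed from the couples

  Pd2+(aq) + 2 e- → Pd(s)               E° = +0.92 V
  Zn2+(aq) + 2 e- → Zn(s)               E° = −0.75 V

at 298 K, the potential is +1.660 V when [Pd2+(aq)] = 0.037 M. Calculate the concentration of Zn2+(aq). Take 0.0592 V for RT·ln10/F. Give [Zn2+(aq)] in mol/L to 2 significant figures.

The Pd²⁺/Pd couple has the larger reduction potential, so it is the cathode: E°cell = +0.92 − (−0.75) = +1.67 V and n = 2.
Since E = E° − (0.0592/n)·log Q, log Q = n(E° − E)/0.0592 = 0.338.
Balancing electrons gives Pd2+(aq) + Zn(s) → Pd(s) + Zn2+(aq); thus Q = [Zn2+(aq)] / [Pd2+(aq)].
Substituting the known concentrations and solving, log [Zn2+(aq)] = −1.094 and [Zn2+(aq)] = 0.081 M.

0.081 M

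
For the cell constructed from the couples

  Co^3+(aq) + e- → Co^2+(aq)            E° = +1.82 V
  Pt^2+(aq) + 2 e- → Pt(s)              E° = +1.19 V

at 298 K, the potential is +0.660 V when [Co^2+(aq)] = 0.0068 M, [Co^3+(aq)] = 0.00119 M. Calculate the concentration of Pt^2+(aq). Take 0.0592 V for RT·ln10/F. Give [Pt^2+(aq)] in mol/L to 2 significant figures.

Co³⁺/Co²⁺ is the cathode (higher E°); E°cell = +1.82 − (+1.19) = +0.63 V with n = 2.
Since E = E° − (0.0592/n)·log Q, log Q = n(E° − E)/0.0592 = −1.014.
Balancing electrons gives 2 Co^3+(aq) + Pt(s) → 2 Co^2+(aq) + Pt^2+(aq); thus Q = ([Co^2+(aq)]^2·[Pt^2+(aq)]) / [Co^3+(aq)]^2.
Solving for the unknown gives log [Pt^2+(aq)] = −2.528, so [Pt^2+(aq)] ≈ 0.0030 M.

0.0030 M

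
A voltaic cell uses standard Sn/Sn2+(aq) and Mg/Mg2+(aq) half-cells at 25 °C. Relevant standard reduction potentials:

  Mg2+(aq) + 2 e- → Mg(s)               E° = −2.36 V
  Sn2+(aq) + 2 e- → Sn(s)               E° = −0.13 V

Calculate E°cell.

The Sn²⁺/Sn couple has the higher E°, so Sn ion is reduced (cathode) and Mg is oxidized (anode).
E°cell = E°(cathode) − E°(anode) = −0.13 − (−2.36) = +2.23 V.

+2.23 V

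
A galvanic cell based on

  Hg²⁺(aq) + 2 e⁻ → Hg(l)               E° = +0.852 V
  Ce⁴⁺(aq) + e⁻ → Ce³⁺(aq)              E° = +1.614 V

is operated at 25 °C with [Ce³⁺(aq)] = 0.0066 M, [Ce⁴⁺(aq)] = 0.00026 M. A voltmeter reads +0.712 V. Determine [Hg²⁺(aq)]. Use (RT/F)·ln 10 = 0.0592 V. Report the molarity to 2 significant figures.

Ce⁴⁺/Ce³⁺ is the cathode (higher E°); E°cell = +1.614 − (+0.852) = +0.762 V with n = 2.
From the Nernst equation, log Q = n(E° − E)/0.0592 = 2·(+0.762 − (+0.712))/0.0592 = 1.689.
The balanced reaction is 2 Ce⁴⁺(aq) + Hg(l) → 2 Ce³⁺(aq) + Hg²⁺(aq), so Q = ([Ce³⁺(aq)]^2·[Hg²⁺(aq)]) / [Ce⁴⁺(aq)]^2.
Solving for the unknown gives log [Hg²⁺(aq)] = −1.120, so [Hg²⁺(aq)] ≈ 0.076 M.

0.076 M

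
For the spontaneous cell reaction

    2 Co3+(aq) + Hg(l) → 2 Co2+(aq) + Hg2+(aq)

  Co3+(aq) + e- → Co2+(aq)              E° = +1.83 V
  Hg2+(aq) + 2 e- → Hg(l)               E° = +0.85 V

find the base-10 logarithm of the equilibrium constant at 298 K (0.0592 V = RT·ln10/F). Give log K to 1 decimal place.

The Co³⁺/Co²⁺ couple is reduced (cathode); E°cell = +1.83 − (+0.85) = +0.98 V with n = 2.
At equilibrium E = 0, so log K = nE°cell / 0.0592 = (2)(+0.98) / 0.0592 = 33.1.

log K = 33.1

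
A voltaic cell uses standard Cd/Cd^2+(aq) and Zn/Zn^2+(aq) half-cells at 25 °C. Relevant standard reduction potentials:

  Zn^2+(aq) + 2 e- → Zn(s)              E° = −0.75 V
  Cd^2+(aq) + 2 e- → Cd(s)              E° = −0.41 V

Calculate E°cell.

+0.34 V

The Cd²⁺/Cd couple has the higher E°, so Cd ion is reduced (cathode) and Zn is oxidized (anode).
E°cell = E°(cathode) − E°(anode) = −0.41 − (−0.75) = +0.34 V.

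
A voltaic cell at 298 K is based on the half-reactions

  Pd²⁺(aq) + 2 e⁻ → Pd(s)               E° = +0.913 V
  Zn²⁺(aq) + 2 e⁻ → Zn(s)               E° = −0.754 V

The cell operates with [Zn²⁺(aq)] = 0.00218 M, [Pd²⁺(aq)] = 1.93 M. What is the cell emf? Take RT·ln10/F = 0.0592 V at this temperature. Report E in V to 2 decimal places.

+1.75 V

Since E°(Pd²⁺/Pd) > E°(Zn²⁺/Zn), Pd²⁺/Pd serves as the cathode.
The standard potential is +0.913 − (−0.754) = +1.667 V and the balanced reaction transfers n = 2 electrons.
The balanced reaction is Pd²⁺(aq) + Zn(s) → Pd(s) + Zn²⁺(aq), so Q = [Zn²⁺(aq)] / [Pd²⁺(aq)] = 0.00113 and log Q = −2.947.
Applying E = E° − (RT ln10/nF)·log Q gives +1.667 − (0.0592/2)(−2.947) = +1.75 V.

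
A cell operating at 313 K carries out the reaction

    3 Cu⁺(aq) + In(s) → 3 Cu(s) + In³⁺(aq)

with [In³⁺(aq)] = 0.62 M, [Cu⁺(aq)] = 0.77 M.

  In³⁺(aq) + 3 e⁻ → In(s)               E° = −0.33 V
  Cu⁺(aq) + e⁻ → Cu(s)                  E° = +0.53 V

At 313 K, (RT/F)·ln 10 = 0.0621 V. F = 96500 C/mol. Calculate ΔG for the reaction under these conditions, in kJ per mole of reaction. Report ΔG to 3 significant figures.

The standard cell potential is +0.53 − (−0.33) = +0.86 V, with n = 3 electrons in the balanced equation.
The reaction quotient is [In³⁺(aq)] / [Cu⁺(aq)]^3 = 1.36; by Nernst, E = +0.86 − (0.0621/3)(0.133) = +0.8572 V.
Then ΔG = −nFE = −3 × 96500 × +0.8572 J/mol = −248 kJ/mol.

−248 kJ/mol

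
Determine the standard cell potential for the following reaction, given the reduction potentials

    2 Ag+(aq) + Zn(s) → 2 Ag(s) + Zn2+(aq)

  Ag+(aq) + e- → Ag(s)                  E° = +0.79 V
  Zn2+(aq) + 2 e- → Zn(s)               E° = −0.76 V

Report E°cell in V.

+1.55 V

In the reaction as written, Ag+(aq) is reduced (cathode) and Zn2+(aq) is produced by oxidation at the anode.
E°cell = E°(cathode) − E°(anode) = +0.79 − (−0.76) = +1.55 V.
The positive value indicates the reaction is spontaneous as written.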